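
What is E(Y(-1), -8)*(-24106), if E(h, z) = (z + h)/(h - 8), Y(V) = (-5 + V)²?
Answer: -24106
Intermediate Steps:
E(h, z) = (h + z)/(-8 + h)
E(Y(-1), -8)*(-24106) = (((-5 - 1)² - 8)/(-8 + (-5 - 1)²))*(-24106) = (((-6)² - 8)/(-8 + (-6)²))*(-24106) = ((36 - 8)/(-8 + 36))*(-24106) = (28/28)*(-24106) = ((1/28)*28)*(-24106) = 1*(-24106) = -24106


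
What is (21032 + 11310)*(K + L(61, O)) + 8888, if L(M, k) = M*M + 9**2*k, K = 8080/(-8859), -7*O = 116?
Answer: 4769529429502/62013 ≈ 7.6912e+7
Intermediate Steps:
O = -116/7 (O = -1/7*116 = -116/7 ≈ -16.571)
K = -8080/8859 (K = 8080*(-1/8859) = -8080/8859 ≈ -0.91207)
L(M, k) = M**2 + 81*k
(21032 + 11310)*(K + L(61, O)) + 8888 = (21032 + 11310)*(-8080/8859 + (61**2 + 81*(-116/7))) + 8888 = 32342*(-8080/8859 + (3721 - 9396/7)) + 8888 = 32342*(-8080/8859 + 16651/7) + 8888 = 32342*(147454649/62013) + 8888 = 4768978257958/62013 + 8888 = 4769529429502/62013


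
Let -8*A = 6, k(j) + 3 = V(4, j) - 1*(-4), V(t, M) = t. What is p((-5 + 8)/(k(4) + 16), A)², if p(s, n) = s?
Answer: 1/49 ≈ 0.020408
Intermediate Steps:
k(j) = 5 (k(j) = -3 + (4 - 1*(-4)) = -3 + (4 + 4) = -3 + 8 = 5)
A = -¾ (A = -⅛*6 = -¾ ≈ -0.75000)
p((-5 + 8)/(k(4) + 16), A)² = ((-5 + 8)/(5 + 16))² = (3/21)² = (3*(1/21))² = (⅐)² = 1/49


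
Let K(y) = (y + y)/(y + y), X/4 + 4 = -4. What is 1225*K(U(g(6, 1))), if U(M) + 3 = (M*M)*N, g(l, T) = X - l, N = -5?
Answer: 1225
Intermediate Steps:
X = -32 (X = -16 + 4*(-4) = -16 - 16 = -32)
g(l, T) = -32 - l
U(M) = -3 - 5*M**2 (U(M) = -3 + (M*M)*(-5) = -3 + M**2*(-5) = -3 - 5*M**2)
K(y) = 1 (K(y) = (2*y)/((2*y)) = (2*y)*(1/(2*y)) = 1)
1225*K(U(g(6, 1))) = 1225*1 = 1225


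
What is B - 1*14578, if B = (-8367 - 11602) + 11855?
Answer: -22692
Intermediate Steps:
B = -8114 (B = -19969 + 11855 = -8114)
B - 1*14578 = -8114 - 1*14578 = -8114 - 14578 = -22692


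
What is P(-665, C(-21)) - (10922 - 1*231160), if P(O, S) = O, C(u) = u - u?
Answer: 219573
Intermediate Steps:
C(u) = 0
P(-665, C(-21)) - (10922 - 1*231160) = -665 - (10922 - 1*231160) = -665 - (10922 - 231160) = -665 - 1*(-220238) = -665 + 220238 = 219573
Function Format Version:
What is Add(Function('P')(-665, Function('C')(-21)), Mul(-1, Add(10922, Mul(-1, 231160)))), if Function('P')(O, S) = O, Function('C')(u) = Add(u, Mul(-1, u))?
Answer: 219573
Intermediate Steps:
Function('C')(u) = 0
Add(Function('P')(-665, Function('C')(-21)), Mul(-1, Add(10922, Mul(-1, 231160)))) = Add(-665, Mul(-1, Add(10922, Mul(-1, 231160)))) = Add(-665, Mul(-1, Add(10922, -231160))) = Add(-665, Mul(-1, -220238)) = Add(-665, 220238) = 219573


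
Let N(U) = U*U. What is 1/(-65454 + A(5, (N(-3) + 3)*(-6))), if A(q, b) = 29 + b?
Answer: -1/65497 ≈ -1.5268e-5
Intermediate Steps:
N(U) = U**2
1/(-65454 + A(5, (N(-3) + 3)*(-6))) = 1/(-65454 + (29 + ((-3)**2 + 3)*(-6))) = 1/(-65454 + (29 + (9 + 3)*(-6))) = 1/(-65454 + (29 + 12*(-6))) = 1/(-65454 + (29 - 72)) = 1/(-65454 - 43) = 1/(-65497) = -1/65497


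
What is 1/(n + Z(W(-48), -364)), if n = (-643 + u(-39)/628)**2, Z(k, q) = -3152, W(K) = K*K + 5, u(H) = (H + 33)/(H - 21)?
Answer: 39438400/16181449128721 ≈ 2.4373e-6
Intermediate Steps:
u(H) = (33 + H)/(-21 + H)
W(K) = 5 + K**2 (W(K) = K**2 + 5 = 5 + K**2)
n = 16305758965521/39438400 (n = (-643 + ((33 - 39)/(-21 - 39))/628)**2 = (-643 + (-6/(-60))*(1/628))**2 = (-643 - 1/60*(-6)*(1/628))**2 = (-643 + (1/10)*(1/628))**2 = (-643 + 1/6280)**2 = (-4038039/6280)**2 = 16305758965521/39438400 ≈ 4.1345e+5)
1/(n + Z(W(-48), -364)) = 1/(16305758965521/39438400 - 3152) = 1/(16181449128721/39438400) = 39438400/16181449128721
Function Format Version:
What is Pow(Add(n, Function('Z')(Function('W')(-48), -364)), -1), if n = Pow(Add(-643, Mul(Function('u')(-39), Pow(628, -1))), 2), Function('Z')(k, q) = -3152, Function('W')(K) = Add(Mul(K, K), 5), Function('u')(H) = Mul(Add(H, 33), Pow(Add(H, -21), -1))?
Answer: Rational(39438400, 16181449128721) ≈ 2.4373e-6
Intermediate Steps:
Function('u')(H) = Mul(Pow(Add(-21, H), -1), Add(33, H)) (Function('u')(H) = Mul(Add(33, H), Pow(Add(-21, H), -1)) = Mul(Pow(Add(-21, H), -1), Add(33, H)))
Function('W')(K) = Add(5, Pow(K, 2)) (Function('W')(K) = Add(Pow(K, 2), 5) = Add(5, Pow(K, 2)))
n = Rational(16305758965521, 39438400) (n = Pow(Add(-643, Mul(Mul(Pow(Add(-21, -39), -1), Add(33, -39)), Pow(628, -1))), 2) = Pow(Add(-643, Mul(Mul(Pow(-60, -1), -6), Rational(1, 628))), 2) = Pow(Add(-643, Mul(Mul(Rational(-1, 60), -6), Rational(1, 628))), 2) = Pow(Add(-643, Mul(Rational(1, 10), Rational(1, 628))), 2) = Pow(Add(-643, Rational(1, 6280)), 2) = Pow(Rational(-4038039, 6280), 2) = Rational(16305758965521, 39438400) ≈ 4.1345e+5)
Pow(Add(n, Function('Z')(Function('W')(-48), -364)), -1) = Pow(Add(Rational(16305758965521, 39438400), -3152), -1) = Pow(Rational(16181449128721, 39438400), -1) = Rational(39438400, 16181449128721)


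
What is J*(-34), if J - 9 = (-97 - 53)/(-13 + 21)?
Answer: 663/2 ≈ 331.50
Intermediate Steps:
J = -39/4 (J = 9 + (-97 - 53)/(-13 + 21) = 9 - 150/8 = 9 - 150*⅛ = 9 - 75/4 = -39/4 ≈ -9.7500)
J*(-34) = -39/4*(-34) = 663/2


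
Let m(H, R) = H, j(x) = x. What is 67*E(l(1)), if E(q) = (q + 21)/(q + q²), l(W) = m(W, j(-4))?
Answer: 737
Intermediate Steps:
l(W) = W
E(q) = (21 + q)/(q + q²)
67*E(l(1)) = 67*((21 + 1)/(1*(1 + 1))) = 67*(1*22/2) = 67*(1*(½)*22) = 67*11 = 737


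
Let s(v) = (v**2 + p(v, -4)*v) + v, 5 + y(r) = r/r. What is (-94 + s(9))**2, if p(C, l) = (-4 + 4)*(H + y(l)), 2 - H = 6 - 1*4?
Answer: 16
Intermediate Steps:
y(r) = -4 (y(r) = -5 + r/r = -5 + 1 = -4)
H = 0 (H = 2 - (6 - 1*4) = 2 - (6 - 4) = 2 - 1*2 = 2 - 2 = 0)
p(C, l) = 0 (p(C, l) = (-4 + 4)*(0 - 4) = 0*(-4) = 0)
s(v) = v + v**2 (s(v) = (v**2 + 0*v) + v = (v**2 + 0) + v = v**2 + v = v + v**2)
(-94 + s(9))**2 = (-94 + 9*(1 + 9))**2 = (-94 + 9*10)**2 = (-94 + 90)**2 = (-4)**2 = 16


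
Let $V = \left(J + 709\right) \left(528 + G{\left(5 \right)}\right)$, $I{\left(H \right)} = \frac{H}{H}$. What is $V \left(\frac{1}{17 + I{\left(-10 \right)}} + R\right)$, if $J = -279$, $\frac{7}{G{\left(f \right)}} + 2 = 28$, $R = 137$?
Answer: $\frac{7285112675}{234} \approx 3.1133 \cdot 10^{7}$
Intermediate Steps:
$G{\left(f \right)} = \frac{7}{26}$ ($G{\left(f \right)} = \frac{7}{-2 + 28} = \frac{7}{26}$)
$I{\left(H \right)} = 1$
$V = \frac{2953025}{13}$ ($V = \left(-279 + 709\right) \left(528 + \frac{7}{26}\right) = 430 \cdot \frac{13735}{26} = \frac{2953025}{13} \approx 2.2716 \cdot 10^{5}$)
$V \left(\frac{1}{17 + I{\left(-10 \right)}} + R\right) = \frac{2953025 \left(\frac{1}{17 + 1} + 137\right)}{13} = \frac{2953025 \left(\frac{1}{18} + 137\right)}{13} = \frac{2953025}{13} \cdot \frac{2467}{18} = \frac{7285112675}{234}$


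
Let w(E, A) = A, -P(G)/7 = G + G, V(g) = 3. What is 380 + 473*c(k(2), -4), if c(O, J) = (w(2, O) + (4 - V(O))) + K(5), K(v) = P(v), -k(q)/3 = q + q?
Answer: -37933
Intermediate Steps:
k(q) = -6*q (k(q) = -3*(q + q) = -6*q)
P(G) = -14*G (P(G) = -7*(G + G) = -14*G)
K(v) = -14*v
c(O, J) = -69 + O (c(O, J) = (O + (4 - 1*3)) - 14*5 = (O + (4 - 3)) - 70 = (O + 1) - 70 = (1 + O) - 70 = -69 + O)
380 + 473*c(k(2), -4) = 380 + 473*(-69 - 6*2) = 380 + 473*(-69 - 12) = 380 + 473*(-81) = 380 - 38313 = -37933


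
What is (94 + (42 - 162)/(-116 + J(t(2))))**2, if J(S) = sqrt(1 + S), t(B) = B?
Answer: 1634567407204/180983209 + 306840480*sqrt(3)/180983209 ≈ 9034.5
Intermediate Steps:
(94 + (42 - 162)/(-116 + J(t(2))))**2 = (94 + (42 - 162)/(-116 + sqrt(1 + 2)))**2 = (94 - 120/(-116 + sqrt(3)))**2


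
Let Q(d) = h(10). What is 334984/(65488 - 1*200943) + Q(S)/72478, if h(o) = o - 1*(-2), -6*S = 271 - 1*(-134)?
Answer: -12138672446/4908753745 ≈ -2.4729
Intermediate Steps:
S = -135/2 (S = -(271 - 1*(-134))/6 = -(271 + 134)/6 = -⅙*405 = -135/2 ≈ -67.500)
h(o) = 2 + o (h(o) = o + 2 = 2 + o)
Q(d) = 12 (Q(d) = 2 + 10 = 12)
334984/(65488 - 1*200943) + Q(S)/72478 = 334984/(65488 - 1*200943) + 12/72478 = 334984/(65488 - 200943) + 12*(1/72478) = 334984/(-135455) + 6/36239 = 334984*(-1/135455) + 6/36239 = -334984/135455 + 6/36239 = -12138672446/4908753745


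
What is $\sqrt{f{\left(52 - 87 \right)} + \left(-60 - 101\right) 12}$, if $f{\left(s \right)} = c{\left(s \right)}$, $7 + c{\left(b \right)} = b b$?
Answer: $i \sqrt{714} \approx 26.721 i$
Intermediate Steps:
$c{\left(b \right)} = -7 + b^{2}$ ($c{\left(b \right)} = -7 + b b = -7 + b^{2}$)
$f{\left(s \right)} = -7 + s^{2}$
$\sqrt{f{\left(52 - 87 \right)} + \left(-60 - 101\right) 12} = \sqrt{\left(-7 + \left(52 - 87\right)^{2}\right) + \left(-60 - 101\right) 12} = \sqrt{\left(-7 + \left(52 - 87\right)^{2}\right) - 1932} = \sqrt{\left(-7 + \left(-35\right)^{2}\right) - 1932} = \sqrt{\left(-7 + 1225\right) - 1932} = \sqrt{1218 - 1932} = \sqrt{-714} = i \sqrt{714}$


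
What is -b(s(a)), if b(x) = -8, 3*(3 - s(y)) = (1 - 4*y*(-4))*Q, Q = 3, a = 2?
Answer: 8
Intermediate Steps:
s(y) = 2 - 16*y (s(y) = 3 - (1 - 4*y*(-4))*3/3 = 3 - (1 + 16*y)*3/3 = 3 - (3 + 48*y)/3 = 3 + (-1 - 16*y) = 2 - 16*y)
-b(s(a)) = -1*(-8) = 8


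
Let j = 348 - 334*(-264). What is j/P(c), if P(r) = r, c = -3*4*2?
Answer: -7377/2 ≈ -3688.5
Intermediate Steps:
c = -24 (c = -12*2 = -24)
j = 88524 (j = 348 + 88176 = 88524)
j/P(c) = 88524/(-24) = 88524*(-1/24) = -7377/2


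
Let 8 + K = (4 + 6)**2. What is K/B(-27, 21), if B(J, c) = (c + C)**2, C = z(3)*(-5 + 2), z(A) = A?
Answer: 23/36 ≈ 0.63889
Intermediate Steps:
C = -9 (C = 3*(-5 + 2) = 3*(-3) = -9)
B(J, c) = (-9 + c)**2 (B(J, c) = (c - 9)**2 = (-9 + c)**2)
K = 92 (K = -8 + (4 + 6)**2 = -8 + 10**2 = -8 + 100 = 92)
K/B(-27, 21) = 92/((-9 + 21)**2) = 92/(12**2) = 92/144 = 92*(1/144) = 23/36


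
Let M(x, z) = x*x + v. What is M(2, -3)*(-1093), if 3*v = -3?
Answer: -3279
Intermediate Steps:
v = -1 (v = (⅓)*(-3) = -1)
M(x, z) = -1 + x² (M(x, z) = x*x - 1 = x² - 1 = -1 + x²)
M(2, -3)*(-1093) = (-1 + 2²)*(-1093) = (-1 + 4)*(-1093) = 3*(-1093) = -3279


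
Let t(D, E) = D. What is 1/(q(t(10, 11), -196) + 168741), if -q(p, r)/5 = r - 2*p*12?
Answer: 1/170921 ≈ 5.8507e-6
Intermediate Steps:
q(p, r) = -5*r + 120*p (q(p, r) = -5*(r - 2*p*12) = -5*(r - 24*p) = -5*r + 120*p)
1/(q(t(10, 11), -196) + 168741) = 1/((-5*(-196) + 120*10) + 168741) = 1/((980 + 1200) + 168741) = 1/(2180 + 168741) = 1/170921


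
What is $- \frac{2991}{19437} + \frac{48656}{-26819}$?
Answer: $- \frac{341980767}{173760301} \approx -1.9681$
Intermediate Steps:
$- \frac{2991}{19437} + \frac{48656}{-26819} = \left(-2991\right) \frac{1}{19437} + 48656 \left(- \frac{1}{26819}\right) = - \frac{997}{6479} - \frac{48656}{26819} = - \frac{341980767}{173760301}$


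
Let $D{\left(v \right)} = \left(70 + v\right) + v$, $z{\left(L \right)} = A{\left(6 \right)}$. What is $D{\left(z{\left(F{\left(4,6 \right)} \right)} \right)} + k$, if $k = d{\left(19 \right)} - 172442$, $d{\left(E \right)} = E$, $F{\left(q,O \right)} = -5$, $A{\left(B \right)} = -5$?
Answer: $-172363$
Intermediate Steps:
$z{\left(L \right)} = -5$
$D{\left(v \right)} = 70 + 2 v$
$k = -172423$ ($k = 19 - 172442 = -172423$)
$D{\left(z{\left(F{\left(4,6 \right)} \right)} \right)} + k = \left(70 + 2 \left(-5\right)\right) - 172423 = \left(70 - 10\right) - 172423 = 60 - 172423 = -172363$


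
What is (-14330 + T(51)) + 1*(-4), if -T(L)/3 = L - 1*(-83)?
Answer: -14736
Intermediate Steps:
T(L) = -249 - 3*L (T(L) = -3*(L - 1*(-83)) = -3*(L + 83) = -3*(83 + L) = -249 - 3*L)
(-14330 + T(51)) + 1*(-4) = (-14330 + (-249 - 3*51)) + 1*(-4) = (-14330 + (-249 - 153)) - 4 = (-14330 - 402) - 4 = -14732 - 4 = -14736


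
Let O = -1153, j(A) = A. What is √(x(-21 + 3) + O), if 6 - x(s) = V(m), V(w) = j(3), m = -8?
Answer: 5*I*√46 ≈ 33.912*I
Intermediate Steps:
V(w) = 3
x(s) = 3 (x(s) = 6 - 1*3 = 6 - 3 = 3)
√(x(-21 + 3) + O) = √(3 - 1153) = √(-1150) = 5*I*√46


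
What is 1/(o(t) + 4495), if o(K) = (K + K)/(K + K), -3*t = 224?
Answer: 1/4496 ≈ 0.00022242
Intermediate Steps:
t = -224/3 (t = -1/3*224 = -224/3 ≈ -74.667)
o(K) = 1 (o(K) = (2*K)/((2*K)) = (2*K)*(1/(2*K)) = 1)
1/(o(t) + 4495) = 1/(1 + 4495) = 1/4496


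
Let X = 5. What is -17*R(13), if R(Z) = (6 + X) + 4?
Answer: -255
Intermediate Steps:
R(Z) = 15 (R(Z) = (6 + 5) + 4 = 11 + 4 = 15)
-17*R(13) = -17*15 = -255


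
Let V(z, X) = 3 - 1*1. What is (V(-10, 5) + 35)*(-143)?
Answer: -5291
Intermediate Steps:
V(z, X) = 2 (V(z, X) = 3 - 1 = 2)
(V(-10, 5) + 35)*(-143) = (2 + 35)*(-143) = 37*(-143) = -5291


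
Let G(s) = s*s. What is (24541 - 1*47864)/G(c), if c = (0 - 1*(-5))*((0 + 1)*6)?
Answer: -23323/900 ≈ -25.914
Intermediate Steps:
c = 30 (c = (0 + 5)*(1*6) = 5*6 = 30)
G(s) = s**2
(24541 - 1*47864)/G(c) = (24541 - 1*47864)/(30**2) = (24541 - 47864)/900 = -23323*1/900 = -23323/900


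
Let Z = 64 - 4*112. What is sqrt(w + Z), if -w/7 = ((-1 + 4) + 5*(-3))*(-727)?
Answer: 6*I*sqrt(1707) ≈ 247.9*I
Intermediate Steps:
Z = -384 (Z = 64 - 448 = -384)
w = -61068 (w = -7*((-1 + 4) + 5*(-3))*(-727) = -7*(3 - 15)*(-727) = -(-84)*(-727) = -7*8724 = -61068)
sqrt(w + Z) = sqrt(-61068 - 384) = sqrt(-61452) = 6*I*sqrt(1707)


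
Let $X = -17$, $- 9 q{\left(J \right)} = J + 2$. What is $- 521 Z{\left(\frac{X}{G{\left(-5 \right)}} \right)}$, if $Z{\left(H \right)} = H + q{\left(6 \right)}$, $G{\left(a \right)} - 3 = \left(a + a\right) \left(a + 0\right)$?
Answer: $\frac{300617}{477} \approx 630.22$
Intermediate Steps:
$q{\left(J \right)} = - \frac{2}{9} - \frac{J}{9}$ ($q{\left(J \right)} = - \frac{J + 2}{9} = - \frac{2 + J}{9} = - \frac{2}{9} - \frac{J}{9}$)
$G{\left(a \right)} = 3 + 2 a^{2}$ ($G{\left(a \right)} = 3 + \left(a + a\right) \left(a + 0\right) = 3 + 2 a a = 3 + 2 a^{2}$)
$Z{\left(H \right)} = - \frac{8}{9} + H$ ($Z{\left(H \right)} = H - \frac{8}{9} = - \frac{8}{9} + H$)
$- 521 Z{\left(\frac{X}{G{\left(-5 \right)}} \right)} = - 521 \left(- \frac{8}{9} - \frac{17}{3 + 2 \left(-5\right)^{2}}\right) = - 521 \left(- \frac{8}{9} - \frac{17}{3 + 2 \cdot 25}\right) = - 521 \left(- \frac{8}{9} - \frac{17}{3 + 50}\right) = - 521 \left(- \frac{8}{9} - \frac{17}{53}\right) = \left(-521\right) \left(- \frac{577}{477}\right) = \frac{300617}{477}$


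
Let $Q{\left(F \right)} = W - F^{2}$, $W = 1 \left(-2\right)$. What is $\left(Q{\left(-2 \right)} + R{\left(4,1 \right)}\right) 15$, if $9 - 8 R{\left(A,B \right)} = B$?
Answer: $-75$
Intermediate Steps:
$W = -2$
$R{\left(A,B \right)} = \frac{9}{8} - \frac{B}{8}$
$Q{\left(F \right)} = -2 - F^{2}$
$\left(Q{\left(-2 \right)} + R{\left(4,1 \right)}\right) 15 = \left(\left(-2 - \left(-2\right)^{2}\right) + \left(\frac{9}{8} - \frac{1}{8}\right)\right) 15 = \left(\left(-2 - 4\right) + \left(\frac{9}{8} - \frac{1}{8}\right)\right) 15 = \left(\left(-2 - 4\right) + 1\right) 15 = \left(-6 + 1\right) 15 = \left(-5\right) 15 = -75$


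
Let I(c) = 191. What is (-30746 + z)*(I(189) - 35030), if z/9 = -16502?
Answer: 6245378496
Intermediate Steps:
z = -148518 (z = 9*(-16502) = -148518)
(-30746 + z)*(I(189) - 35030) = (-30746 - 148518)*(191 - 35030) = -179264*(-34839) = 6245378496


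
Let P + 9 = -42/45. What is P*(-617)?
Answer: 91933/15 ≈ 6128.9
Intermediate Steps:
P = -149/15 (P = -9 - 42/45 = -9 - 42*1/45 = -9 - 14/15 = -149/15 ≈ -9.9333)
P*(-617) = -149/15*(-617) = 91933/15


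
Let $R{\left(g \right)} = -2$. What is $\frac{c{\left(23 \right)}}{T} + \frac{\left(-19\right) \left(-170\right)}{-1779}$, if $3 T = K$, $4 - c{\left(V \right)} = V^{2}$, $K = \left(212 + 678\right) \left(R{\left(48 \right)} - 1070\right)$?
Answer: $- \frac{615775295}{339461664} \approx -1.814$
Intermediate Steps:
$K = -954080$ ($K = \left(212 + 678\right) \left(-2 - 1070\right) = 890 \left(-1072\right) = -954080$)
$c{\left(V \right)} = 4 - V^{2}$
$T = - \frac{954080}{3}$ ($T = \frac{1}{3} \left(-954080\right) = - \frac{954080}{3} \approx -3.1803 \cdot 10^{5}$)
$\frac{c{\left(23 \right)}}{T} + \frac{\left(-19\right) \left(-170\right)}{-1779} = \frac{4 - 23^{2}}{- \frac{954080}{3}} + \frac{\left(-19\right) \left(-170\right)}{-1779} = \left(4 - 529\right) \left(- \frac{3}{954080}\right) + 3230 \left(- \frac{1}{1779}\right) = \left(4 - 529\right) \left(- \frac{3}{954080}\right) - \frac{3230}{1779} = \left(-525\right) \left(- \frac{3}{954080}\right) - \frac{3230}{1779} = \frac{315}{190816} - \frac{3230}{1779} = - \frac{615775295}{339461664}$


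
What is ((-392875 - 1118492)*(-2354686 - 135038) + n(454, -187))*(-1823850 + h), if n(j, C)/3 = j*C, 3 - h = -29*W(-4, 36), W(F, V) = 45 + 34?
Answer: -6854308368483029784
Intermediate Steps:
W(F, V) = 79
h = 2294 (h = 3 - (-29)*79 = 3 - 1*(-2291) = 3 + 2291 = 2294)
n(j, C) = 3*C*j (n(j, C) = 3*(j*C) = 3*(C*j) = 3*C*j)
((-392875 - 1118492)*(-2354686 - 135038) + n(454, -187))*(-1823850 + h) = ((-392875 - 1118492)*(-2354686 - 135038) + 3*(-187)*454)*(-1823850 + 2294) = (-1511367*(-2489724) - 254694)*(-1821556) = (3762886692708 - 254694)*(-1821556) = 3762886438014*(-1821556) = -6854308368483029784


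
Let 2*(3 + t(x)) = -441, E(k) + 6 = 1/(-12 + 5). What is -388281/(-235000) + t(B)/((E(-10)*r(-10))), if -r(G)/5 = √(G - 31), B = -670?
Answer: 388281/235000 + 3129*I*√41/17630 ≈ 1.6523 + 1.1364*I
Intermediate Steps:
E(k) = -43/7 (E(k) = -6 + 1/(-12 + 5) = -6 + 1/(-7) = -6 - ⅐ = -43/7)
r(G) = -5*√(-31 + G) (r(G) = -5*√(G - 31) = -5*√(-31 + G))
t(x) = -447/2 (t(x) = -3 + (½)*(-441) = -3 - 441/2 = -447/2)
-388281/(-235000) + t(B)/((E(-10)*r(-10))) = -388281/(-235000) - 447*7/(215*√(-31 - 10))/2 = -388281*(-1/235000) - 447*(-7*I*√41/8815)/2 = 388281/235000 - 447*(-7*I*√41/8815)/2 = 388281/235000 - (-3129)*I*√41/17630 = 388281/235000 + 3129*I*√41/17630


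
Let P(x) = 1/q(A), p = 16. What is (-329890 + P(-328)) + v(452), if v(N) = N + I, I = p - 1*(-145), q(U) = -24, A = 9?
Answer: -7902649/24 ≈ -3.2928e+5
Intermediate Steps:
I = 161 (I = 16 - 1*(-145) = 16 + 145 = 161)
P(x) = -1/24 (P(x) = 1/(-24) = -1/24)
v(N) = 161 + N (v(N) = N + 161 = 161 + N)
(-329890 + P(-328)) + v(452) = (-329890 - 1/24) + (161 + 452) = -7917361/24 + 613 = -7902649/24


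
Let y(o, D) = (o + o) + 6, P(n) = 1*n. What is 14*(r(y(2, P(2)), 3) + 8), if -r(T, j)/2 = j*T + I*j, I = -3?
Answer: -476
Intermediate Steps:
P(n) = n
y(o, D) = 6 + 2*o (y(o, D) = 2*o + 6 = 6 + 2*o)
r(T, j) = 6*j - 2*T*j (r(T, j) = -2*(j*T - 3*j) = -2*(T*j - 3*j) = -2*(-3*j + T*j) = 6*j - 2*T*j)
14*(r(y(2, P(2)), 3) + 8) = 14*(2*3*(3 - (6 + 2*2)) + 8) = 14*(2*3*(3 - (6 + 4)) + 8) = 14*(2*3*(3 - 1*10) + 8) = 14*(2*3*(3 - 10) + 8) = 14*(2*3*(-7) + 8) = 14*(-42 + 8) = 14*(-34) = -476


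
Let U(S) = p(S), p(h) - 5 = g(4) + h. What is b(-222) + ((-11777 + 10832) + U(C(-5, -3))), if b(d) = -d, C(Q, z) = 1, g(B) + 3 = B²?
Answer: -704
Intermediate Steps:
g(B) = -3 + B²
p(h) = 18 + h (p(h) = 5 + ((-3 + 4²) + h) = 5 + ((-3 + 16) + h) = 5 + (13 + h) = 18 + h)
U(S) = 18 + S
b(-222) + ((-11777 + 10832) + U(C(-5, -3))) = -1*(-222) + ((-11777 + 10832) + (18 + 1)) = 222 + (-945 + 19) = 222 - 926 = -704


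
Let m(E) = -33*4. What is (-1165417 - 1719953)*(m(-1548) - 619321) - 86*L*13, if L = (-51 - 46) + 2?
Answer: 1787351208820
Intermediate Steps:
m(E) = -132
L = -95 (L = -97 + 2 = -95)
(-1165417 - 1719953)*(m(-1548) - 619321) - 86*L*13 = (-1165417 - 1719953)*(-132 - 619321) - 86*(-95)*13 = -2885370*(-619453) + 8170*13 = 1787351102610 + 106210 = 1787351208820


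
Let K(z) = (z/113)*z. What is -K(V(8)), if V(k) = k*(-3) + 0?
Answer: -576/113 ≈ -5.0973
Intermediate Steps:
V(k) = -3*k (V(k) = -3*k + 0 = -3*k)
K(z) = z²/113 (K(z) = (z*(1/113))*z = (z/113)*z = z²/113)
-K(V(8)) = -(-3*8)²/113 = -(-24)²/113 = -576/113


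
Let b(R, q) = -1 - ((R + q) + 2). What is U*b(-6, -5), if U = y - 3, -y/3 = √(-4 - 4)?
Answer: -24 - 48*I*√2 ≈ -24.0 - 67.882*I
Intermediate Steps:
y = -6*I*√2 (y = -3*√(-4 - 4) = -6*I*√2 ≈ -8.4853*I)
b(R, q) = -3 - R - q (b(R, q) = -1 - (2 + R + q) = -1 + (-2 - R - q) = -3 - R - q)
U = -3 - 6*I*√2 (U = -6*I*√2 - 3 = -3 - 6*I*√2 ≈ -3.0 - 8.4853*I)
U*b(-6, -5) = (-3 - 6*I*√2)*(-3 - 1*(-6) - 1*(-5)) = (-3 - 6*I*√2)*(-3 + 6 + 5) = (-3 - 6*I*√2)*8 = -24 - 48*I*√2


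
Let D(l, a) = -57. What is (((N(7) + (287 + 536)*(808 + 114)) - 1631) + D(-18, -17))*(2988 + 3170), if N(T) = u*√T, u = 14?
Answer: 4662332644 + 86212*√7 ≈ 4.6626e+9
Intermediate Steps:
N(T) = 14*√T
(((N(7) + (287 + 536)*(808 + 114)) - 1631) + D(-18, -17))*(2988 + 3170) = (((14*√7 + (287 + 536)*(808 + 114)) - 1631) - 57)*(2988 + 3170) = (((14*√7 + 823*922) - 1631) - 57)*6158 = (((14*√7 + 758806) - 1631) - 57)*6158 = (((758806 + 14*√7) - 1631) - 57)*6158 = ((757175 + 14*√7) - 57)*6158 = (757118 + 14*√7)*6158 = 4662332644 + 86212*√7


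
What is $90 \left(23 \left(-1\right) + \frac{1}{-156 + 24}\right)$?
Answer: $- \frac{45555}{22} \approx -2070.7$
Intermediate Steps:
$90 \left(23 \left(-1\right) + \frac{1}{-156 + 24}\right) = 90 \left(-23 + \frac{1}{-132}\right) = 90 \left(-23 - \frac{1}{132}\right) = 90 \left(- \frac{3037}{132}\right) = - \frac{45555}{22}$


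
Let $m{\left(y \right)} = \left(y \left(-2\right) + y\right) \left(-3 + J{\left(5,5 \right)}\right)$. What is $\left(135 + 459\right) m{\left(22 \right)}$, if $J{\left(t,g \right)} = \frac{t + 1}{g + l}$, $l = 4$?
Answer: $30492$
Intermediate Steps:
$J{\left(t,g \right)} = \frac{1 + t}{4 + g}$ ($J{\left(t,g \right)} = \frac{t + 1}{g + 4} = \frac{1 + t}{4 + g}$)
$m{\left(y \right)} = \frac{7 y}{3}$ ($m{\left(y \right)} = \left(y \left(-2\right) + y\right) \left(-3 + \frac{1 + 5}{4 + 5}\right) = \left(- 2 y + y\right) \left(-3 + \frac{1}{9} \cdot 6\right) = - y \left(-3 + \frac{1}{9} \cdot 6\right) = - y \left(-3 + \frac{2}{3}\right) = - y \left(- \frac{7}{3}\right) = \frac{7 y}{3}$)
$\left(135 + 459\right) m{\left(22 \right)} = \left(135 + 459\right) \frac{7}{3} \cdot 22 = 594 \cdot \frac{154}{3} = 30492$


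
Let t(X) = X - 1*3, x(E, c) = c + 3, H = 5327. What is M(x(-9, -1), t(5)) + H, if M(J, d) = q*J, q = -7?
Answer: 5313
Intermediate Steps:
x(E, c) = 3 + c
t(X) = -3 + X (t(X) = X - 3 = -3 + X)
M(J, d) = -7*J
M(x(-9, -1), t(5)) + H = -7*(3 - 1) + 5327 = -7*2 + 5327 = -14 + 5327 = 5313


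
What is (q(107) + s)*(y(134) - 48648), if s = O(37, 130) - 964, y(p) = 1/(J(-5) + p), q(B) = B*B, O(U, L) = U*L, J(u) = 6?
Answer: -2976284203/4 ≈ -7.4407e+8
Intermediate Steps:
O(U, L) = L*U
q(B) = B²
y(p) = 1/(6 + p)
s = 3846 (s = 130*37 - 964 = 4810 - 964 = 3846)
(q(107) + s)*(y(134) - 48648) = (107² + 3846)*(1/(6 + 134) - 48648) = (11449 + 3846)*(1/140 - 48648) = 15295*(1/140 - 48648) = 15295*(-6810719/140) = -2976284203/4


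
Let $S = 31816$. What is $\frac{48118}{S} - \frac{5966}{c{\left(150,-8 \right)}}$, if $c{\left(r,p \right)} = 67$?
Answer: $- \frac{93295175}{1065836} \approx -87.532$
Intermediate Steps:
$\frac{48118}{S} - \frac{5966}{c{\left(150,-8 \right)}} = \frac{48118}{31816} - \frac{5966}{67} = 48118 \cdot \frac{1}{31816} - \frac{5966}{67} = \frac{24059}{15908} - \frac{5966}{67} = - \frac{93295175}{1065836}$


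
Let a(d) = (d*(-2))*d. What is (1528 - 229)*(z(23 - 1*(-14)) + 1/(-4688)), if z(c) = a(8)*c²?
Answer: -1067112414483/4688 ≈ -2.2763e+8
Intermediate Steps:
a(d) = -2*d² (a(d) = (-2*d)*d = -2*d²)
z(c) = -128*c² (z(c) = (-2*8²)*c² = (-2*64)*c² = -128*c²)
(1528 - 229)*(z(23 - 1*(-14)) + 1/(-4688)) = (1528 - 229)*(-128*(23 - 1*(-14))² + 1/(-4688)) = 1299*(-128*(23 + 14)² - 1/4688) = 1299*(-128*37² - 1/4688) = 1299*(-128*1369 - 1/4688) = 1299*(-175232 - 1/4688) = 1299*(-821487617/4688) = -1067112414483/4688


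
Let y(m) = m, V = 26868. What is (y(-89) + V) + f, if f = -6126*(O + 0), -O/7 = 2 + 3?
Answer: 241189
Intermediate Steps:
O = -35 (O = -7*(2 + 3) = -7*5 = -35)
f = 214410 (f = -6126*(-35 + 0) = -6126*(-35) = -1021*(-210) = 214410)
(y(-89) + V) + f = (-89 + 26868) + 214410 = 26779 + 214410 = 241189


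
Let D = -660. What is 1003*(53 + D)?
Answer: -608821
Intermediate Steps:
1003*(53 + D) = 1003*(53 - 660) = 1003*(-607) = -608821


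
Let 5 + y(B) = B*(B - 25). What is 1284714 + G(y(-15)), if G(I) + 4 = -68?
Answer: 1284642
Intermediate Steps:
y(B) = -5 + B*(-25 + B) (y(B) = -5 + B*(B - 25) = -5 + B*(-25 + B))
G(I) = -72 (G(I) = -4 - 68 = -72)
1284714 + G(y(-15)) = 1284714 - 72 = 1284642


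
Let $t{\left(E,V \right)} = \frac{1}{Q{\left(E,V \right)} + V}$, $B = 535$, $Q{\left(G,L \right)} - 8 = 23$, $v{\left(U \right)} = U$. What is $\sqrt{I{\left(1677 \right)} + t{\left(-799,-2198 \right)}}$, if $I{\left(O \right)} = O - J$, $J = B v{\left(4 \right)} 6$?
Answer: $\frac{7 i \sqrt{1069800226}}{2167} \approx 105.66 i$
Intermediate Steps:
$Q{\left(G,L \right)} = 31$ ($Q{\left(G,L \right)} = 8 + 23 = 31$)
$J = 12840$ ($J = 535 \cdot 4 \cdot 6 = 535 \cdot 24 = 12840$)
$t{\left(E,V \right)} = \frac{1}{31 + V}$
$I{\left(O \right)} = -12840 + O$ ($I{\left(O \right)} = O - 12840 = -12840 + O$)
$\sqrt{I{\left(1677 \right)} + t{\left(-799,-2198 \right)}} = \sqrt{\left(-12840 + 1677\right) + \frac{1}{31 - 2198}} = \sqrt{-11163 + \frac{1}{-2167}} = \sqrt{-11163 - \frac{1}{2167}} = \sqrt{- \frac{24190222}{2167}} = \frac{7 i \sqrt{1069800226}}{2167}$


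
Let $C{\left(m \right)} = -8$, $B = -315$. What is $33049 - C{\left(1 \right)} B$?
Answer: $30529$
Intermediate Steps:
$33049 - C{\left(1 \right)} B = 33049 - \left(-8\right) \left(-315\right) = 33049 - 2520 = 30529$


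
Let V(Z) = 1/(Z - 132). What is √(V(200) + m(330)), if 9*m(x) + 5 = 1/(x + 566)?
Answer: I*√17642226/5712 ≈ 0.73534*I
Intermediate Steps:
V(Z) = 1/(-132 + Z)
m(x) = -5/9 + 1/(9*(566 + x)) (m(x) = -5/9 + 1/(9*(x + 566)) = -5/9 + 1/(9*(566 + x)))
√(V(200) + m(330)) = √(1/(-132 + 200) + (-2829 - 5*330)/(9*(566 + 330))) = √(1/68 + (⅑)*(-2829 - 1650)/896) = √(1/68 + (⅑)*(1/896)*(-4479)) = √(1/68 - 1493/2688) = √(-24709/45696) = I*√17642226/5712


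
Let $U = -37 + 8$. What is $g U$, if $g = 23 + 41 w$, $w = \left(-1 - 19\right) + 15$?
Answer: $5278$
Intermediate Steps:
$w = -5$ ($w = -20 + 15 = -5$)
$g = -182$ ($g = 23 + 41 \left(-5\right) = 23 - 205 = -182$)
$U = -29$
$g U = \left(-182\right) \left(-29\right) = 5278$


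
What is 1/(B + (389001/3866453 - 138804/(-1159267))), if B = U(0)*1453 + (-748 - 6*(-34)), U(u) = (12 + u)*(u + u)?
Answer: -4482251369951/2437357110088865 ≈ -0.0018390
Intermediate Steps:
U(u) = 2*u*(12 + u) (U(u) = (12 + u)*(2*u) = 2*u*(12 + u))
B = -544 (B = (2*0*(12 + 0))*1453 + (-748 - 6*(-34)) = (2*0*12)*1453 + (-748 - 1*(-204)) = 0*1453 + (-748 + 204) = 0 - 544 = -544)
1/(B + (389001/3866453 - 138804/(-1159267))) = 1/(-544 + (389001/3866453 - 138804/(-1159267))) = 1/(-544 + (389001*(1/3866453) - 138804*(-1/1159267))) = 1/(-544 + (389001/3866453 + 138804/1159267)) = 1/(-544 + 987635164479/4482251369951) = 1/(-2437357110088865/4482251369951) = -4482251369951/2437357110088865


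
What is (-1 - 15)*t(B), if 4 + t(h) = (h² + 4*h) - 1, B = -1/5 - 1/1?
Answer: 3344/25 ≈ 133.76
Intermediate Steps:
B = -6/5 (B = -1*⅕ - 1*1 = -⅕ - 1 = -6/5 ≈ -1.2000)
t(h) = -5 + h² + 4*h (t(h) = -4 + ((h² + 4*h) - 1) = -4 + (-1 + h² + 4*h) = -5 + h² + 4*h)
(-1 - 15)*t(B) = (-1 - 15)*(-5 + (-6/5)² + 4*(-6/5)) = -16*(-5 + 36/25 - 24/5) = -16*(-209/25) = 3344/25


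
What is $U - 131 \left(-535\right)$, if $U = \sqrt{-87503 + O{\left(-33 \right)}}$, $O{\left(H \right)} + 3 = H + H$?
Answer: $70085 + 2 i \sqrt{21893} \approx 70085.0 + 295.93 i$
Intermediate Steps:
$O{\left(H \right)} = -3 + 2 H$ ($O{\left(H \right)} = -3 + \left(H + H\right) = -3 + 2 H$)
$U = 2 i \sqrt{21893}$ ($U = \sqrt{-87503 + \left(-3 + 2 \left(-33\right)\right)} = \sqrt{-87503 - 69} = \sqrt{-87572} = 2 i \sqrt{21893} \approx 295.93 i$)
$U - 131 \left(-535\right) = 2 i \sqrt{21893} - 131 \left(-535\right) = 2 i \sqrt{21893} - -70085 = 2 i \sqrt{21893} + 70085 = 70085 + 2 i \sqrt{21893}$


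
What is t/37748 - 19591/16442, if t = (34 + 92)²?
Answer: -119621969/155163154 ≈ -0.77094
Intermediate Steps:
t = 15876 (t = 126² = 15876)
t/37748 - 19591/16442 = 15876/37748 - 19591/16442 = 15876*(1/37748) - 19591*1/16442 = 3969/9437 - 19591/16442 = -119621969/155163154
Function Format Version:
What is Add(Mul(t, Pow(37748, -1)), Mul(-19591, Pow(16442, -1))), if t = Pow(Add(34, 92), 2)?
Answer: Rational(-119621969, 155163154) ≈ -0.77094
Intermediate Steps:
t = 15876 (t = Pow(126, 2) = 15876)
Add(Mul(t, Pow(37748, -1)), Mul(-19591, Pow(16442, -1))) = Add(Mul(15876, Pow(37748, -1)), Mul(-19591, Pow(16442, -1))) = Add(Mul(15876, Rational(1, 37748)), Mul(-19591, Rational(1, 16442))) = Add(Rational(3969, 9437), Rational(-19591, 16442)) = Rational(-119621969, 155163154)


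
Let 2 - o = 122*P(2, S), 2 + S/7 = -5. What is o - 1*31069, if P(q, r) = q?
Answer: -31311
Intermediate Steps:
S = -49 (S = -14 + 7*(-5) = -14 - 35 = -49)
o = -242 (o = 2 - 122*2 = 2 - 1*244 = 2 - 244 = -242)
o - 1*31069 = -242 - 1*31069 = -242 - 31069 = -31311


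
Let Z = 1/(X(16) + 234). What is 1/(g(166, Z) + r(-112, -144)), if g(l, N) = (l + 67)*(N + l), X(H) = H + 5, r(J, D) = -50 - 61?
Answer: 255/9834818 ≈ 2.5928e-5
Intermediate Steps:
r(J, D) = -111
X(H) = 5 + H
Z = 1/255 (Z = 1/((5 + 16) + 234) = 1/(21 + 234) = 1/255 ≈ 0.0039216)
g(l, N) = (67 + l)*(N + l)
1/(g(166, Z) + r(-112, -144)) = 1/((166**2 + 67*(1/255) + 67*166 + (1/255)*166) - 111) = 1/((27556 + 67/255 + 11122 + 166/255) - 111) = 1/(9863123/255 - 111) = 1/(9834818/255) = 255/9834818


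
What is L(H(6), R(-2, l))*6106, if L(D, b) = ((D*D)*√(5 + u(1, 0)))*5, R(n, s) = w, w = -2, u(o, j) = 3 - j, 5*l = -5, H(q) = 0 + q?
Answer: 2198160*√2 ≈ 3.1087e+6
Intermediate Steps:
H(q) = q
l = -1 (l = (⅕)*(-5) = -1)
R(n, s) = -2
L(D, b) = 10*√2*D² (L(D, b) = ((D*D)*√(5 + (3 - 1*0)))*5 = (D²*√(5 + (3 + 0)))*5 = (D²*√(5 + 3))*5 = (D²*√8)*5 = (D²*(2*√2))*5 = (2*√2*D²)*5 = 10*√2*D²)
L(H(6), R(-2, l))*6106 = (10*√2*6²)*6106 = (10*√2*36)*6106 = (360*√2)*6106 = 2198160*√2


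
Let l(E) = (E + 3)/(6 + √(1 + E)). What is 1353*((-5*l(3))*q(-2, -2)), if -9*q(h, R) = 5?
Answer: 11275/4 ≈ 2818.8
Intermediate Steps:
q(h, R) = -5/9 (q(h, R) = -⅑*5 = -5/9)
l(E) = (3 + E)/(6 + √(1 + E))
1353*((-5*l(3))*q(-2, -2)) = 1353*(-5*(3 + 3)/(6 + √(1 + 3))*(-5/9)) = 1353*(-5*6/(6 + √4)*(-5/9)) = 1353*(-5*6/(6 + 2)*(-5/9)) = 1353*(-5*6/8*(-5/9)) = 1353*(-5*¾*(-5/9)) = 1353*(-15/4*(-5/9)) = 1353*(25/12) = 11275/4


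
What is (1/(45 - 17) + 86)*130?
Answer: 156585/14 ≈ 11185.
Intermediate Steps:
(1/(45 - 17) + 86)*130 = (1/28 + 86)*130 = (2409/28)*130 = 156585/14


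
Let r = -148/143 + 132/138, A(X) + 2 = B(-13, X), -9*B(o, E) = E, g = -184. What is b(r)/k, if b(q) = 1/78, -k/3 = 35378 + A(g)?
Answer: -1/8282768 ≈ -1.2073e-7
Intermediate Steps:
B(o, E) = -E/9
A(X) = -2 - X/9
k = -318568/3 (k = -3*(35378 + (-2 - ⅑*(-184))) = -3*(35378 + (-2 + 184/9)) = -3*(35378 + 166/9) = -3*318568/9 = -318568/3 ≈ -1.0619e+5)
r = -258/3289 (r = -148*1/143 + 132*(1/138) = -148/143 + 22/23 = -258/3289 ≈ -0.078443)
b(q) = 1/78
b(r)/k = 1/(78*(-318568/3)) = (1/78)*(-3/318568) = -1/8282768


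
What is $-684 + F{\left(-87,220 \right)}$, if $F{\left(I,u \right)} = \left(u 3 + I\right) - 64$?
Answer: $-175$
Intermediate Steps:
$F{\left(I,u \right)} = -64 + I + 3 u$ ($F{\left(I,u \right)} = \left(3 u + I\right) - 64 = \left(I + 3 u\right) - 64 = -64 + I + 3 u$)
$-684 + F{\left(-87,220 \right)} = -684 - -509 = -684 + 509 = -175$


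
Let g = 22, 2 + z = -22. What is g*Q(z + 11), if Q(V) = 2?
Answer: 44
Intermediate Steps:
z = -24 (z = -2 - 22 = -24)
g*Q(z + 11) = 22*2 = 44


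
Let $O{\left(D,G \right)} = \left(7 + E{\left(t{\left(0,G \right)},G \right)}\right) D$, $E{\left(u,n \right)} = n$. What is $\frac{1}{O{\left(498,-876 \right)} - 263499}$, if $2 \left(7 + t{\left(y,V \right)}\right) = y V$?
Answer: $- \frac{1}{696261} \approx -1.4362 \cdot 10^{-6}$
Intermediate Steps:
$t{\left(y,V \right)} = -7 + \frac{V y}{2}$ ($t{\left(y,V \right)} = -7 + \frac{y V}{2} = -7 + \frac{V y}{2}$)
$O{\left(D,G \right)} = D \left(7 + G\right)$ ($O{\left(D,G \right)} = \left(7 + G\right) D = D \left(7 + G\right)$)
$\frac{1}{O{\left(498,-876 \right)} - 263499} = \frac{1}{498 \left(7 - 876\right) - 263499} = \frac{1}{498 \left(-869\right) - 263499} = \frac{1}{-432762 - 263499} = \frac{1}{-696261} = - \frac{1}{696261}$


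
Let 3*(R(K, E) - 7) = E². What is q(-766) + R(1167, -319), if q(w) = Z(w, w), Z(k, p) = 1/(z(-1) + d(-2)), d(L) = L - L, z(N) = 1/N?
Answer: 101779/3 ≈ 33926.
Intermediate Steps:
d(L) = 0
Z(k, p) = -1 (Z(k, p) = 1/(1/(-1) + 0) = 1/(-1 + 0) = 1/(-1) = -1)
q(w) = -1
R(K, E) = 7 + E²/3
q(-766) + R(1167, -319) = -1 + (7 + (⅓)*(-319)²) = -1 + (7 + (⅓)*101761) = -1 + (7 + 101761/3) = -1 + 101782/3 = 101779/3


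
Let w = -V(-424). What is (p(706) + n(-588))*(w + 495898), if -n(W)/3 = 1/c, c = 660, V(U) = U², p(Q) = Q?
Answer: 24549876459/110 ≈ 2.2318e+8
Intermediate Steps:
n(W) = -1/220 (n(W) = -3/660 = -3*1/660 = -1/220)
w = -179776 (w = -1*(-424)² = -1*179776 = -179776)
(p(706) + n(-588))*(w + 495898) = (706 - 1/220)*(-179776 + 495898) = (155319/220)*316122 = 24549876459/110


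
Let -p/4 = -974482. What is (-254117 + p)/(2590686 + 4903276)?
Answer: 3643811/7493962 ≈ 0.48623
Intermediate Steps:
p = 3897928 (p = -4*(-974482) = 3897928)
(-254117 + p)/(2590686 + 4903276) = (-254117 + 3897928)/(2590686 + 4903276) = 3643811/7493962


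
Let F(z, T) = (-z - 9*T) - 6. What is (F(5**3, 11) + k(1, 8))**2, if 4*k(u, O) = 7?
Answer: 833569/16 ≈ 52098.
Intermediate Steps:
k(u, O) = 7/4 (k(u, O) = (1/4)*7 = 7/4)
F(z, T) = -6 - z - 9*T
(F(5**3, 11) + k(1, 8))**2 = ((-6 - 1*5**3 - 9*11) + 7/4)**2 = ((-6 - 1*125 - 99) + 7/4)**2 = ((-6 - 125 - 99) + 7/4)**2 = (-230 + 7/4)**2 = (-913/4)**2 = 833569/16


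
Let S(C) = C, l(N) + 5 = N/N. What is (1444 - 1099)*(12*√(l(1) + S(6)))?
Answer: 4140*√2 ≈ 5854.8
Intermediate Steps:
l(N) = -4 (l(N) = -5 + N/N = -5 + 1 = -4)
(1444 - 1099)*(12*√(l(1) + S(6))) = (1444 - 1099)*(12*√(-4 + 6)) = 345*(12*√2) = 4140*√2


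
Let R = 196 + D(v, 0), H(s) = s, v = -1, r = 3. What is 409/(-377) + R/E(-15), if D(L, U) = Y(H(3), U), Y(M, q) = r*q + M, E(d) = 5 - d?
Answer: 66843/7540 ≈ 8.8651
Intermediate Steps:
Y(M, q) = M + 3*q (Y(M, q) = 3*q + M = M + 3*q)
D(L, U) = 3 + 3*U
R = 199 (R = 196 + (3 + 3*0) = 196 + (3 + 0) = 196 + 3 = 199)
409/(-377) + R/E(-15) = 409/(-377) + 199/(5 - 1*(-15)) = 409*(-1/377) + 199/(5 + 15) = -409/377 + 199/20 = 66843/7540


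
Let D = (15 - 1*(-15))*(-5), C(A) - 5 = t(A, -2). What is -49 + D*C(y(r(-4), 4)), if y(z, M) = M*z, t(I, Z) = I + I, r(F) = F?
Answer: 4001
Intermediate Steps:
t(I, Z) = 2*I
C(A) = 5 + 2*A
D = -150 (D = (15 + 15)*(-5) = 30*(-5) = -150)
-49 + D*C(y(r(-4), 4)) = -49 - 150*(5 + 2*(4*(-4))) = -49 - 150*(5 + 2*(-16)) = -49 - 150*(5 - 32) = -49 - 150*(-27) = -49 + 4050 = 4001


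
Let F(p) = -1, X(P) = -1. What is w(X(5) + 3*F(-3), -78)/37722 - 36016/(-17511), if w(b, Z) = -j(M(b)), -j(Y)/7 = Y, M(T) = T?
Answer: 226350874/110091657 ≈ 2.0560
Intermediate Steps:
j(Y) = -7*Y
w(b, Z) = 7*b (w(b, Z) = -(-7)*b = 7*b)
w(X(5) + 3*F(-3), -78)/37722 - 36016/(-17511) = (7*(-1 + 3*(-1)))/37722 - 36016/(-17511) = (7*(-1 - 3))*(1/37722) - 36016*(-1/17511) = (7*(-4))*(1/37722) + 36016/17511 = -28*1/37722 + 36016/17511 = -14/18861 + 36016/17511 = 226350874/110091657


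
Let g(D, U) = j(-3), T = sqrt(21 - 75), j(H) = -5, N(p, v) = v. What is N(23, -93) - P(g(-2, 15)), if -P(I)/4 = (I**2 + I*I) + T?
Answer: 107 + 12*I*sqrt(6) ≈ 107.0 + 29.394*I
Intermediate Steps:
T = 3*I*sqrt(6) (T = sqrt(-54) = 3*I*sqrt(6) ≈ 7.3485*I)
g(D, U) = -5
P(I) = -8*I**2 - 12*I*sqrt(6) (P(I) = -4*((I**2 + I*I) + 3*I*sqrt(6)) = -4*((I**2 + I**2) + 3*I*sqrt(6)) = -4*(2*I**2 + 3*I*sqrt(6)) = -8*I**2 - 12*I*sqrt(6))
N(23, -93) - P(g(-2, 15)) = -93 - (-8*(-5)**2 - 12*I*sqrt(6)) = -93 - (-8*25 - 12*I*sqrt(6)) = -93 - (-200 - 12*I*sqrt(6)) = -93 + (200 + 12*I*sqrt(6)) = 107 + 12*I*sqrt(6)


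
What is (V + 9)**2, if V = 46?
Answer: 3025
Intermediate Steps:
(V + 9)**2 = (46 + 9)**2 = 55**2 = 3025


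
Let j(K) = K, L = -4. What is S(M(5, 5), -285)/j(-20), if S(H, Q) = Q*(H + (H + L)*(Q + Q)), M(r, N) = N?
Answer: -32205/4 ≈ -8051.3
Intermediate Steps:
S(H, Q) = Q*(H + 2*Q*(-4 + H)) (S(H, Q) = Q*(H + (H - 4)*(Q + Q)) = Q*(H + (-4 + H)*(2*Q)) = Q*(H + 2*Q*(-4 + H)))
S(M(5, 5), -285)/j(-20) = -285*(5 - 8*(-285) + 2*5*(-285))/(-20) = -285*(5 + 2280 - 2850)*(-1/20) = -285*(-565)*(-1/20) = 161025*(-1/20) = -32205/4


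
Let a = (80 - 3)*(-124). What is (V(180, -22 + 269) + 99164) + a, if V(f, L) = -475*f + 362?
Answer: 4478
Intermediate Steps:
V(f, L) = 362 - 475*f
a = -9548 (a = 77*(-124) = -9548)
(V(180, -22 + 269) + 99164) + a = ((362 - 475*180) + 99164) - 9548 = ((362 - 85500) + 99164) - 9548 = (-85138 + 99164) - 9548 = 14026 - 9548 = 4478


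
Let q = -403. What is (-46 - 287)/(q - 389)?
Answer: 37/88 ≈ 0.42045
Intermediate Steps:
(-46 - 287)/(q - 389) = (-46 - 287)/(-403 - 389) = -333/(-792) = -333*(-1/792) = 37/88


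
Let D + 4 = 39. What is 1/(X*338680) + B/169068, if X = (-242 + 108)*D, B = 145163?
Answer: 57644561132633/67137291656400 ≈ 0.85861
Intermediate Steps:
D = 35 (D = -4 + 39 = 35)
X = -4690 (X = (-242 + 108)*35 = -134*35 = -4690)
1/(X*338680) + B/169068 = 1/(-4690*338680) + 145163/169068 = -1/4690*1/338680 + 145163*(1/169068) = -1/1588409200 + 145163/169068 = 57644561132633/67137291656400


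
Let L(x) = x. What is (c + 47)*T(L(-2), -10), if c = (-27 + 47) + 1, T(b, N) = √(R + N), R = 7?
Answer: 68*I*√3 ≈ 117.78*I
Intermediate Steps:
T(b, N) = √(7 + N)
c = 21 (c = 20 + 1 = 21)
(c + 47)*T(L(-2), -10) = (21 + 47)*√(7 - 10) = 68*√(-3) = 68*(I*√3) = 68*I*√3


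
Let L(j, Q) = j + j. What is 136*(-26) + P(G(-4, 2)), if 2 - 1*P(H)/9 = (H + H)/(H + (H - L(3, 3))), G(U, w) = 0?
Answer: -3518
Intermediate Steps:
L(j, Q) = 2*j
P(H) = 18 - 18*H/(-6 + 2*H) (P(H) = 18 - 9*(H + H)/(H + (H - 2*3)) = 18 - 9*2*H/(H + (H - 1*6)) = 18 - 9*2*H/(H + (H - 6)) = 18 - 9*2*H/(H + (-6 + H)) = 18 - 9*2*H/(-6 + 2*H) = 18 - 18*H/(-6 + 2*H))
136*(-26) + P(G(-4, 2)) = 136*(-26) + 9*(-6 + 0)/(-3 + 0) = -3536 + 9*(-6)/(-3) = -3536 + 9*(-⅓)*(-6) = -3536 + 18 = -3518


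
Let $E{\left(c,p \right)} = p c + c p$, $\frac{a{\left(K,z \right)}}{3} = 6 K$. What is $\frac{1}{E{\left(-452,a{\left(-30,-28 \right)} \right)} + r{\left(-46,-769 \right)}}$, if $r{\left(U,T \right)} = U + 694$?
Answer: $\frac{1}{488808} \approx 2.0458 \cdot 10^{-6}$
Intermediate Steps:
$a{\left(K,z \right)} = 18 K$ ($a{\left(K,z \right)} = 3 \cdot 6 K = 18 K$)
$r{\left(U,T \right)} = 694 + U$
$E{\left(c,p \right)} = 2 c p$ ($E{\left(c,p \right)} = c p + c p = 2 c p$)
$\frac{1}{E{\left(-452,a{\left(-30,-28 \right)} \right)} + r{\left(-46,-769 \right)}} = \frac{1}{2 \left(-452\right) 18 \left(-30\right) + \left(694 - 46\right)} = \frac{1}{2 \left(-452\right) \left(-540\right) + 648} = \frac{1}{488160 + 648} = \frac{1}{488808}$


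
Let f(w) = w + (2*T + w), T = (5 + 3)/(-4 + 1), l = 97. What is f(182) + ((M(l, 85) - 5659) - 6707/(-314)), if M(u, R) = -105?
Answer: -5071703/942 ≈ -5384.0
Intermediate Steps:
T = -8/3 (T = 8/(-3) = 8*(-⅓) = -8/3 ≈ -2.6667)
f(w) = -16/3 + 2*w (f(w) = w + (2*(-8/3) + w) = w + (-16/3 + w) = -16/3 + 2*w)
f(182) + ((M(l, 85) - 5659) - 6707/(-314)) = (-16/3 + 2*182) + ((-105 - 5659) - 6707/(-314)) = (-16/3 + 364) + (-5764 - 6707*(-1/314)) = 1076/3 + (-5764 + 6707/314) = 1076/3 - 1803189/314 = -5071703/942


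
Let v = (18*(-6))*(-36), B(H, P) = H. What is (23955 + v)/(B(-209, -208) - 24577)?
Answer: -9281/8262 ≈ -1.1233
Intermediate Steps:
v = 3888 (v = -108*(-36) = 3888)
(23955 + v)/(B(-209, -208) - 24577) = (23955 + 3888)/(-209 - 24577) = 27843/(-24786) = 27843*(-1/24786) = -9281/8262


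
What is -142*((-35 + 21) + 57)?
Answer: -6106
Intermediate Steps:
-142*((-35 + 21) + 57) = -142*(-14 + 57) = -142*43 = -6106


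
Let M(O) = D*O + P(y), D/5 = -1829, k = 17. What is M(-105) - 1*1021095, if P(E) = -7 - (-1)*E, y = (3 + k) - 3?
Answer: -60860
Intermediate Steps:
y = 17 (y = (3 + 17) - 3 = 20 - 3 = 17)
D = -9145 (D = 5*(-1829) = -9145)
P(E) = -7 + E
M(O) = 10 - 9145*O (M(O) = -9145*O + (-7 + 17) = -9145*O + 10 = 10 - 9145*O)
M(-105) - 1*1021095 = (10 - 9145*(-105)) - 1*1021095 = (10 + 960225) - 1021095 = 960235 - 1021095 = -60860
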